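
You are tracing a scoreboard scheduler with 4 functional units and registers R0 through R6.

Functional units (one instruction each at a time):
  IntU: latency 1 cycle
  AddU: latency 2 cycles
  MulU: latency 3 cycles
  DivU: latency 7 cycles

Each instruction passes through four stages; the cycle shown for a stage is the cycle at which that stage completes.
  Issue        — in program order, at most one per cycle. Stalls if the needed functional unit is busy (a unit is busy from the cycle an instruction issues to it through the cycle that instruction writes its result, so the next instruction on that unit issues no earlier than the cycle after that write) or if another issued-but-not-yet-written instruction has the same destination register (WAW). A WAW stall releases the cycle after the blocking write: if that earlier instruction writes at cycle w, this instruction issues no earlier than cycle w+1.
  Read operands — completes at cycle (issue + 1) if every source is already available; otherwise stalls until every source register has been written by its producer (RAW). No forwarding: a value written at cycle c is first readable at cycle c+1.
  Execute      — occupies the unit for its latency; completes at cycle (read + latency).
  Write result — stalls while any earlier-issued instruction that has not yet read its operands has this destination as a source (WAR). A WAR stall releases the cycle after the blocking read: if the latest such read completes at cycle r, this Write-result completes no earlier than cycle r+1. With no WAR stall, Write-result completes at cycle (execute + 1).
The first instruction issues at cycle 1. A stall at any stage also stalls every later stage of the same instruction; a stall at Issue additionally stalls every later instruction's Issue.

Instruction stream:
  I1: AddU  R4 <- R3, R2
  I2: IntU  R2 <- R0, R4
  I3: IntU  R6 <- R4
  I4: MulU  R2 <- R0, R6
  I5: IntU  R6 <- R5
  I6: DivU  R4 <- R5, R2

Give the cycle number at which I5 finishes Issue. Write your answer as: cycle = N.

cycle = 13

c1: I1→AddU
c2: I1 RO · I2→IntU
c4: I1 EX
c5: I1 WR R4
c6: I2 RO
c7: I2 EX
c8: I2 WR R2
c9: I3→IntU
c10: I3 RO · I4→MulU
c11: I3 EX
c12: I3 WR R6
c13: I4 RO · I5→IntU
c14: I5 RO · I6→DivU
c15: I5 EX
c16: I4 EX · I5 WR R6
c17: I4 WR R2
c18: I6 RO
c25: I6 EX
c26: I6 WR R4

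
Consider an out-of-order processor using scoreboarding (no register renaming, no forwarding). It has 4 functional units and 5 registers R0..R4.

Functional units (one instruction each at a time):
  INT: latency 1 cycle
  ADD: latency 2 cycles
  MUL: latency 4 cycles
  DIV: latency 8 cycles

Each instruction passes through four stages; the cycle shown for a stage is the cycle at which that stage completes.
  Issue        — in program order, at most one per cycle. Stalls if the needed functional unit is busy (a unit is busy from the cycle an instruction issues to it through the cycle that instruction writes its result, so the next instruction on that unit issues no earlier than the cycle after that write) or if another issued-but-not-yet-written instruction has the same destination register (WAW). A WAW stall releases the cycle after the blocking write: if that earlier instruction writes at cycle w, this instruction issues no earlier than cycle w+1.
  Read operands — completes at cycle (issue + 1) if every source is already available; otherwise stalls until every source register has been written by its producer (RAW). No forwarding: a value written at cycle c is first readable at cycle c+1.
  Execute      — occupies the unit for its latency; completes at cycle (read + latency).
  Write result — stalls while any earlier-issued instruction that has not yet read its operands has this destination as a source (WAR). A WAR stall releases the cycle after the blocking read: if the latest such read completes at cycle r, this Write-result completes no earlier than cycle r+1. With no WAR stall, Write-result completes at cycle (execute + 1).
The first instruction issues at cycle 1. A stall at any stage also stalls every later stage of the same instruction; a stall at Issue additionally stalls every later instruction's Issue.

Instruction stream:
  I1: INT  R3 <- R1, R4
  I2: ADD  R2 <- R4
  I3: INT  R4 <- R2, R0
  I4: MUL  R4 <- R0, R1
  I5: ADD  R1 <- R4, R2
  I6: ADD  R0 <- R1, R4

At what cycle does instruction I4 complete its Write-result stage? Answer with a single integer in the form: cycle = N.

[I1] 1/2/3/4
[I2] 2/3/5/6
[I3] 5/7/8/9  (struct: INT busy until I1 writes@4; RAW R2: wait I2 write@6)
[I4] 10/11/15/16  (WAW R4: wait I3 write@9)
[I5] 11/17/19/20  (RAW R4: wait I4 write@16)
[I6] 21/22/24/25  (struct: ADD busy until I5 writes@20)

cycle = 16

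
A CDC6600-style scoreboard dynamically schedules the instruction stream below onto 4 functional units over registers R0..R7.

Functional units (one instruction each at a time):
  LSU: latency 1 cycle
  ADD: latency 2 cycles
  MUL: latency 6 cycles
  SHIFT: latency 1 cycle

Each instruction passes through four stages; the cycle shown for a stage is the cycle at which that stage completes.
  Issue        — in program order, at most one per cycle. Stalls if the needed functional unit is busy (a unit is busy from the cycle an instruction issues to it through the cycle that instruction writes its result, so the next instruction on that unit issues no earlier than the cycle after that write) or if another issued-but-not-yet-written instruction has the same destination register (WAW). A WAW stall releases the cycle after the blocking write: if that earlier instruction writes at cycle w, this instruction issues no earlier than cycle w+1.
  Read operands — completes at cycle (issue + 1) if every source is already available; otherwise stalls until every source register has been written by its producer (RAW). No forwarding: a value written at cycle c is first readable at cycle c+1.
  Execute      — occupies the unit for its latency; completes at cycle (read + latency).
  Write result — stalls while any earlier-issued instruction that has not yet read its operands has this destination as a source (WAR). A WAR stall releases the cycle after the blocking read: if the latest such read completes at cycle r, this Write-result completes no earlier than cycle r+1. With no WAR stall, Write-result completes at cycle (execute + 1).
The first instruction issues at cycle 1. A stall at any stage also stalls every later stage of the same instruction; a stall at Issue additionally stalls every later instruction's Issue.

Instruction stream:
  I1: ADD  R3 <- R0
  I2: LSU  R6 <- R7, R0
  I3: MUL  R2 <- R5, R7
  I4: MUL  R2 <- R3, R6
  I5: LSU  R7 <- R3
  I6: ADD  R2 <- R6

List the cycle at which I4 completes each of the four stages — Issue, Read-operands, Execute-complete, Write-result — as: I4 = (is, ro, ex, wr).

I4 = (12, 13, 19, 20)

[I1] 1/2/4/5
[I2] 2/3/4/5
[I3] 3/4/10/11
[I4] 12/13/19/20  (struct: MUL busy until I3 writes@11)
[I5] 13/14/15/16
[I6] 21/22/24/25  (WAW R2: wait I4 write@20)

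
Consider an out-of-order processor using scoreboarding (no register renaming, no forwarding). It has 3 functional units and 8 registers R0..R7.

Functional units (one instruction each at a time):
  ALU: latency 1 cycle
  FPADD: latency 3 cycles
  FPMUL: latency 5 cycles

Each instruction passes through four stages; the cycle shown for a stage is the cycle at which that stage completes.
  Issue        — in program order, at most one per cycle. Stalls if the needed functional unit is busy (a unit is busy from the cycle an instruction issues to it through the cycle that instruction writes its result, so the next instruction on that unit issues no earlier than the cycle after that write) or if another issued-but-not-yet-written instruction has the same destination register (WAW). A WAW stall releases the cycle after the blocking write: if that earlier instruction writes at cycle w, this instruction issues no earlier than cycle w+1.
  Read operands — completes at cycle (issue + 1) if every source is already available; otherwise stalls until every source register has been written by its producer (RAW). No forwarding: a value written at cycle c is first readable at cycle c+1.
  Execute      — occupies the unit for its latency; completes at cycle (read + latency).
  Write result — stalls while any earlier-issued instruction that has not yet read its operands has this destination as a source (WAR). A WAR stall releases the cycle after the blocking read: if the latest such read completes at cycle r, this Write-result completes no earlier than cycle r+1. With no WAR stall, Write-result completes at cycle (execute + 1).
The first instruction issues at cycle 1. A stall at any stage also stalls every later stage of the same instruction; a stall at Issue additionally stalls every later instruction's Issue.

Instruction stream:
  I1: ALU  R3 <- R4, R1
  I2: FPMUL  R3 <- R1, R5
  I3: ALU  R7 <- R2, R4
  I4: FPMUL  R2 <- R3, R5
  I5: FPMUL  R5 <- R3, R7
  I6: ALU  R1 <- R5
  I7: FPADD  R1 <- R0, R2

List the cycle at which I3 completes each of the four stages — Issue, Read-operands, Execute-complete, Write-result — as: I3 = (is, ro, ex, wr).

I1  is:1  ro:2  ex:3  wr:4
I2  is:5  ro:6  ex:11  wr:12  — WAW R3: wait I1 write@4
I3  is:6  ro:7  ex:8  wr:9
I4  is:13  ro:14  ex:19  wr:20  — struct: FPMUL busy until I2 writes@12
I5  is:21  ro:22  ex:27  wr:28  — struct: FPMUL busy until I4 writes@20
I6  is:22  ro:29  ex:30  wr:31  — RAW R5: wait I5 write@28
I7  is:32  ro:33  ex:36  wr:37  — WAW R1: wait I6 write@31

I3 = (6, 7, 8, 9)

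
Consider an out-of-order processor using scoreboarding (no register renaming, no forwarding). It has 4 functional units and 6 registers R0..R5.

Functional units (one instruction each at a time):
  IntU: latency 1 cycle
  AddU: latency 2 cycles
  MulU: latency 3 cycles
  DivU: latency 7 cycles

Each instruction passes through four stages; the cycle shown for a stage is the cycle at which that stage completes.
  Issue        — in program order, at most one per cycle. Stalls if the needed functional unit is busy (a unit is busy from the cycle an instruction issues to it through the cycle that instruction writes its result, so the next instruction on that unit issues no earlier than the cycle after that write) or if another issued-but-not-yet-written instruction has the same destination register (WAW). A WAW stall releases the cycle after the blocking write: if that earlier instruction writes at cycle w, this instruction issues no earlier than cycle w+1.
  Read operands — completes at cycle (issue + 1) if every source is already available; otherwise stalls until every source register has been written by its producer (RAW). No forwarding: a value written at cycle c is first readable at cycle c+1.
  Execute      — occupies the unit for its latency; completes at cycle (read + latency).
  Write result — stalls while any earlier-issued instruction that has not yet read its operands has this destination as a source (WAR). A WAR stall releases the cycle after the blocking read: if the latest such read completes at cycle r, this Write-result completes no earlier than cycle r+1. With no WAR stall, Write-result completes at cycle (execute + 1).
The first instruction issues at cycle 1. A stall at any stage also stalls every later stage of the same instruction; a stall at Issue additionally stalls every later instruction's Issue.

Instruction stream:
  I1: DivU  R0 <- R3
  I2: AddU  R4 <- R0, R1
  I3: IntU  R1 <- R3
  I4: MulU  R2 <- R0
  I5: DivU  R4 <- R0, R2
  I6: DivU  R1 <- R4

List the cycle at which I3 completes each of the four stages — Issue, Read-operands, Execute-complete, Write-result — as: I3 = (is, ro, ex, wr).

I3 = (3, 4, 5, 12)

[1] I1 dispatched to DivU
[2] I1 operands ready | I2 dispatched to AddU
[3] I3 dispatched to IntU
[4] I3 operands ready | I4 dispatched to MulU
[5] I3 complete
[9] I1 complete
[10] R0←I1
[11] I2 operands ready | I4 operands ready
[12] R1←I3
[13] I2 complete
[14] R4←I2 | I4 complete
[15] R2←I4 | I5 dispatched to DivU
[16] I5 operands ready
[23] I5 complete
[24] R4←I5
[25] I6 dispatched to DivU
[26] I6 operands ready
[33] I6 complete
[34] R1←I6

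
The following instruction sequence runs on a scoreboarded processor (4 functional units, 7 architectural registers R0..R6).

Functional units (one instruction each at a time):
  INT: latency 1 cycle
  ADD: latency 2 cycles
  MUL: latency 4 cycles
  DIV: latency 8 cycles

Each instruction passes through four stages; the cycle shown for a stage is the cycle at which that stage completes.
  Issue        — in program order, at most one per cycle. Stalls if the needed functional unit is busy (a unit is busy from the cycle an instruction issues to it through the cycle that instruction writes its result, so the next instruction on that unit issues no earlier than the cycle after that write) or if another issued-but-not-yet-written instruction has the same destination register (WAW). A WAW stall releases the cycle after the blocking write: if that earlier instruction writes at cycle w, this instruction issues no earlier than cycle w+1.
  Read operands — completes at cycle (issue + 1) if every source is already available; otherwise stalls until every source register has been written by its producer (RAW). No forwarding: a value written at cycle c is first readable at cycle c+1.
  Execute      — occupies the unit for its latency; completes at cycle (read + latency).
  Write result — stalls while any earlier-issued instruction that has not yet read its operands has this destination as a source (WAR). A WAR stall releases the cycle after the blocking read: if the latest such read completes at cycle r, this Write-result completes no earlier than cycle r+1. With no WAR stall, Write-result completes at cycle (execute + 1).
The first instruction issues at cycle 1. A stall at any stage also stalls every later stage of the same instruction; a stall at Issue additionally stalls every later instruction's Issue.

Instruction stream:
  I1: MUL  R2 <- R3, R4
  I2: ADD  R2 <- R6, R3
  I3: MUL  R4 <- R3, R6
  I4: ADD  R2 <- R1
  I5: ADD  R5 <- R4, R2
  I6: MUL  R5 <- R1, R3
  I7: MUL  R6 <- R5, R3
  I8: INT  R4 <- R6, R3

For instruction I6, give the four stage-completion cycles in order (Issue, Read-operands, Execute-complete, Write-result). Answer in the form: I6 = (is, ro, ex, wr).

I1 -> (1, 2, 6, 7)
I2 -> (8, 9, 11, 12)  // WAW R2: wait I1 write@7
I3 -> (9, 10, 14, 15)
I4 -> (13, 14, 16, 17)  // struct: ADD busy until I2 writes@12
I5 -> (18, 19, 21, 22)  // struct: ADD busy until I4 writes@17
I6 -> (23, 24, 28, 29)  // WAW R5: wait I5 write@22
I7 -> (30, 31, 35, 36)  // struct: MUL busy until I6 writes@29
I8 -> (31, 37, 38, 39)  // RAW R6: wait I7 write@36

I6 = (23, 24, 28, 29)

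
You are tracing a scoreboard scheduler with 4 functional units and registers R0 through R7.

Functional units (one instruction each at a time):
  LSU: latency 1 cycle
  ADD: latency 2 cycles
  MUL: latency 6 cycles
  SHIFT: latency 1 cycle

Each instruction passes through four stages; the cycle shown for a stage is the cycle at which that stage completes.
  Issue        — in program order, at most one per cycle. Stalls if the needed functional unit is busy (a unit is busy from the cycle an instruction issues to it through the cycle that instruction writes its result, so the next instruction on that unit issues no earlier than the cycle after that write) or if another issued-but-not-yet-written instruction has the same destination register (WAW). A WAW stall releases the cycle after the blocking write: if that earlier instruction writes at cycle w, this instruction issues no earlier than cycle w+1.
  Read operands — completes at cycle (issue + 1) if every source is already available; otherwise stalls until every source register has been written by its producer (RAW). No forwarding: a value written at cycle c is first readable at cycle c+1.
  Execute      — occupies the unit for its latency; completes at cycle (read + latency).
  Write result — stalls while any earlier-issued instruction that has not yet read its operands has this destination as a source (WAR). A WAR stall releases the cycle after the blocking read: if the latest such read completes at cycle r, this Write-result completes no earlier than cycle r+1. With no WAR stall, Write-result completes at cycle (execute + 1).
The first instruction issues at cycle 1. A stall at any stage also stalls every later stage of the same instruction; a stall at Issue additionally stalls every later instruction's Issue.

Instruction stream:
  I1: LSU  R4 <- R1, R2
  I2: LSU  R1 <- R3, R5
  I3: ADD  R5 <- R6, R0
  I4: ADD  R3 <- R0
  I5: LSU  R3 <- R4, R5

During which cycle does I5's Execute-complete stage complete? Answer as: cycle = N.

cycle = 18

[I1] 1/2/3/4
[I2] 5/6/7/8  (struct: LSU busy until I1 writes@4)
[I3] 6/7/9/10
[I4] 11/12/14/15  (struct: ADD busy until I3 writes@10)
[I5] 16/17/18/19  (WAW R3: wait I4 write@15)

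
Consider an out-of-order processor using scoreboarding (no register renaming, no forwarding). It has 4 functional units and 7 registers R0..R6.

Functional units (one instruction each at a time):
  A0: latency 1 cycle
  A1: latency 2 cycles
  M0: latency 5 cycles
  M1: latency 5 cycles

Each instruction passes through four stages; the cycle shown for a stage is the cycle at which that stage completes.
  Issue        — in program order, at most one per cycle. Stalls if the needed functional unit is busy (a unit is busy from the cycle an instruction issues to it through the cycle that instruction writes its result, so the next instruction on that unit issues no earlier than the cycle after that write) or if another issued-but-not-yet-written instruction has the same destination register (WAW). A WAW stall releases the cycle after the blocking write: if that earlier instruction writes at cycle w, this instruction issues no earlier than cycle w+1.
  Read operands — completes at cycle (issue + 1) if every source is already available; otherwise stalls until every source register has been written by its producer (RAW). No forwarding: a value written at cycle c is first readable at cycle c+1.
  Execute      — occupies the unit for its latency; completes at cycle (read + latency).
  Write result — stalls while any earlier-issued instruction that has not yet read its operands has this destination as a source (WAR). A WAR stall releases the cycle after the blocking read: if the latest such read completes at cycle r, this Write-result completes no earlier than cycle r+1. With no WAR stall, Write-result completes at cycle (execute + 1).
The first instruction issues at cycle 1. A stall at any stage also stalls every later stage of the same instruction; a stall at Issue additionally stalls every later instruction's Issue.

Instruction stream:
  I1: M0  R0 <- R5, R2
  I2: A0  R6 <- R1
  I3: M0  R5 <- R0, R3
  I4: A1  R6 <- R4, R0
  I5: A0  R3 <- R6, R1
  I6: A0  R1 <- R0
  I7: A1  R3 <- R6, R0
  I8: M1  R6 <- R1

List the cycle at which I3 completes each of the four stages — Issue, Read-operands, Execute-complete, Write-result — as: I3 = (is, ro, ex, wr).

cycle 1: issue I1 (M0)
cycle 2: I1 read-ops · issue I2 (A0)
cycle 3: I2 read-ops
cycle 4: I2 finished on A0
cycle 5: I2→R6
cycle 7: I1 finished on M0
cycle 8: I1→R0
cycle 9: issue I3 (M0)
cycle 10: I3 read-ops · issue I4 (A1)
cycle 11: I4 read-ops · issue I5 (A0)
cycle 13: I4 finished on A1
cycle 14: I4→R6
cycle 15: I3 finished on M0 · I5 read-ops
cycle 16: I3→R5 · I5 finished on A0
cycle 17: I5→R3
cycle 18: issue I6 (A0)
cycle 19: I6 read-ops · issue I7 (A1)
cycle 20: I6 finished on A0 · I7 read-ops · issue I8 (M1)
cycle 21: I6→R1
cycle 22: I7 finished on A1 · I8 read-ops
cycle 23: I7→R3
cycle 27: I8 finished on M1
cycle 28: I8→R6

I3 = (9, 10, 15, 16)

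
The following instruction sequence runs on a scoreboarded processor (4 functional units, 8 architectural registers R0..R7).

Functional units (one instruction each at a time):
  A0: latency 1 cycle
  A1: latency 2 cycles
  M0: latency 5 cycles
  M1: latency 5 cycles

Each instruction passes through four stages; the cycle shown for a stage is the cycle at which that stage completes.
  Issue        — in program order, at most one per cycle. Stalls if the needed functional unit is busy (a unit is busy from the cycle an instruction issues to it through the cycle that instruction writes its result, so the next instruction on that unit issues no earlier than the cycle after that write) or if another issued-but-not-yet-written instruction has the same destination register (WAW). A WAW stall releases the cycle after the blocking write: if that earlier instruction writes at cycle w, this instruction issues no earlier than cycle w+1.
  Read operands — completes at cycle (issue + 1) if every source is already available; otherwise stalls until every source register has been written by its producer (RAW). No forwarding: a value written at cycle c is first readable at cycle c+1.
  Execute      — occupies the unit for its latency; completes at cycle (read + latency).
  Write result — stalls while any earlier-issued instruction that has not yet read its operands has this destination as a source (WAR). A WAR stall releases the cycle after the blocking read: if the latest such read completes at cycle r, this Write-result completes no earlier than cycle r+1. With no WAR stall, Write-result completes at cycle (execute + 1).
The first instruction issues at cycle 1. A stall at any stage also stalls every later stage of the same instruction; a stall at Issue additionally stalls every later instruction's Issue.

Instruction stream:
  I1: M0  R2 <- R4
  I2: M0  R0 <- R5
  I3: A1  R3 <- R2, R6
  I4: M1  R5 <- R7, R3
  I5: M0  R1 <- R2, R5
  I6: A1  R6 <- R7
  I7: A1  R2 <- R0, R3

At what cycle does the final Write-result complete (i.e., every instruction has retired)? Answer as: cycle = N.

cycle = 28

I1: IS=1 RO=2 EX=7 WR=8
I2: IS=9 RO=10 EX=15 WR=16  [struct: M0 busy until I1 writes@8]
I3: IS=10 RO=11 EX=13 WR=14
I4: IS=11 RO=15 EX=20 WR=21  [RAW R3: wait I3 write@14]
I5: IS=17 RO=22 EX=27 WR=28  [struct: M0 busy until I2 writes@16; RAW R5: wait I4 write@21]
I6: IS=18 RO=19 EX=21 WR=22
I7: IS=23 RO=24 EX=26 WR=27  [struct: A1 busy until I6 writes@22]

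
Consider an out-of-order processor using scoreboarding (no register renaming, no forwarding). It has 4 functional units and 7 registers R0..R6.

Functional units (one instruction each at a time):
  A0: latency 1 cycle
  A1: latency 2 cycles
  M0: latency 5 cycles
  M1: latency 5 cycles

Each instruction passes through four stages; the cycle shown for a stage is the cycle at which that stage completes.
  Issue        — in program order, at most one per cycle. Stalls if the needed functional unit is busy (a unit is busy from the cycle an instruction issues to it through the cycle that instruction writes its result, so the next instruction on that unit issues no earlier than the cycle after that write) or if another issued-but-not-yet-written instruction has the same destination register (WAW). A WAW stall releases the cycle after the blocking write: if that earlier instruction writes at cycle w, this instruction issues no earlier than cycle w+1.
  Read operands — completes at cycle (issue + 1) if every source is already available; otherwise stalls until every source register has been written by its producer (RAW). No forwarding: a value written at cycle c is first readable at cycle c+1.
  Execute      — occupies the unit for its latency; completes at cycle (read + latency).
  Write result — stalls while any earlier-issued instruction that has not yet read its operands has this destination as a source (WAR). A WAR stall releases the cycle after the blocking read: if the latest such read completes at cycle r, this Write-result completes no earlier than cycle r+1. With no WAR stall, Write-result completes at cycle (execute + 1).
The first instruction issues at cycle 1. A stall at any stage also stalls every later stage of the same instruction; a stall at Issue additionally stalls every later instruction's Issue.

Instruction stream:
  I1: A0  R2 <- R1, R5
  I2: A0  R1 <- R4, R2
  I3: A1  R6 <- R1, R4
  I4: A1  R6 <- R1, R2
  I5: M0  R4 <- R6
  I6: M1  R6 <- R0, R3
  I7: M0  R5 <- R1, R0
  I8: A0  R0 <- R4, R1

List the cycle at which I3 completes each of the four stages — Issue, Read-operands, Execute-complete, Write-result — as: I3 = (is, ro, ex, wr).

1) issue 1, read 2, done 3, write 4
2) issue 5, read 6, done 7, write 8  <struct: A0 busy until I1 writes@4>
3) issue 6, read 9, done 11, write 12  <RAW R1: wait I2 write@8>
4) issue 13, read 14, done 16, write 17  <struct: A1 busy until I3 writes@12>
5) issue 14, read 18, done 23, write 24  <RAW R6: wait I4 write@17>
6) issue 18, read 19, done 24, write 25  <WAW R6: wait I4 write@17>
7) issue 25, read 26, done 31, write 32  <struct: M0 busy until I5 writes@24>
8) issue 26, read 27, done 28, write 29

I3 = (6, 9, 11, 12)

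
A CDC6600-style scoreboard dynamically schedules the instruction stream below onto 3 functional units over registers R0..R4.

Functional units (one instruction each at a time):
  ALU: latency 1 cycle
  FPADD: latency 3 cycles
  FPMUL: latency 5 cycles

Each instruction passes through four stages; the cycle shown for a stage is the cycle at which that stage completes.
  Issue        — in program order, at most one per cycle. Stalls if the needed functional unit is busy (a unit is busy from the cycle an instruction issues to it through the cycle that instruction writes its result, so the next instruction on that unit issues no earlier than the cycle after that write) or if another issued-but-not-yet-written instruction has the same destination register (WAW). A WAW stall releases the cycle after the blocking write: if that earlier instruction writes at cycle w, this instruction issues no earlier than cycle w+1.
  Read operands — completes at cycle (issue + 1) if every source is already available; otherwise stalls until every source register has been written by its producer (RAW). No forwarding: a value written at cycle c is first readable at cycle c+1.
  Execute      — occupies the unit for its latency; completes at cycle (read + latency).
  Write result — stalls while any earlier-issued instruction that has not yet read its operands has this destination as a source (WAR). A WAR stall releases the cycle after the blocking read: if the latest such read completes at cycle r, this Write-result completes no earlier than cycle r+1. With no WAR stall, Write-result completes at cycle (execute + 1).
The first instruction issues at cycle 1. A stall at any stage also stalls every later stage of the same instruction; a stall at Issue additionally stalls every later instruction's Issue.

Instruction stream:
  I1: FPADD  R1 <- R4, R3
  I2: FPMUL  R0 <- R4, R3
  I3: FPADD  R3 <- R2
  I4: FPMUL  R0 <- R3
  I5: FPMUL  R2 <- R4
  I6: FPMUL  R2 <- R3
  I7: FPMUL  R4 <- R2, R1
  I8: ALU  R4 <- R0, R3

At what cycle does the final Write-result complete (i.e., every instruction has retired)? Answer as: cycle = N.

cycle = 47

[1] I1 issues→FPADD
[2] I1 reads · I2 issues→FPMUL
[3] I2 reads
[5] I1 exec-done
[6] I1 writes R1
[7] I3 issues→FPADD
[8] I2 exec-done · I3 reads
[9] I2 writes R0
[10] I4 issues→FPMUL
[11] I3 exec-done
[12] I3 writes R3
[13] I4 reads
[18] I4 exec-done
[19] I4 writes R0
[20] I5 issues→FPMUL
[21] I5 reads
[26] I5 exec-done
[27] I5 writes R2
[28] I6 issues→FPMUL
[29] I6 reads
[34] I6 exec-done
[35] I6 writes R2
[36] I7 issues→FPMUL
[37] I7 reads
[42] I7 exec-done
[43] I7 writes R4
[44] I8 issues→ALU
[45] I8 reads
[46] I8 exec-done
[47] I8 writes R4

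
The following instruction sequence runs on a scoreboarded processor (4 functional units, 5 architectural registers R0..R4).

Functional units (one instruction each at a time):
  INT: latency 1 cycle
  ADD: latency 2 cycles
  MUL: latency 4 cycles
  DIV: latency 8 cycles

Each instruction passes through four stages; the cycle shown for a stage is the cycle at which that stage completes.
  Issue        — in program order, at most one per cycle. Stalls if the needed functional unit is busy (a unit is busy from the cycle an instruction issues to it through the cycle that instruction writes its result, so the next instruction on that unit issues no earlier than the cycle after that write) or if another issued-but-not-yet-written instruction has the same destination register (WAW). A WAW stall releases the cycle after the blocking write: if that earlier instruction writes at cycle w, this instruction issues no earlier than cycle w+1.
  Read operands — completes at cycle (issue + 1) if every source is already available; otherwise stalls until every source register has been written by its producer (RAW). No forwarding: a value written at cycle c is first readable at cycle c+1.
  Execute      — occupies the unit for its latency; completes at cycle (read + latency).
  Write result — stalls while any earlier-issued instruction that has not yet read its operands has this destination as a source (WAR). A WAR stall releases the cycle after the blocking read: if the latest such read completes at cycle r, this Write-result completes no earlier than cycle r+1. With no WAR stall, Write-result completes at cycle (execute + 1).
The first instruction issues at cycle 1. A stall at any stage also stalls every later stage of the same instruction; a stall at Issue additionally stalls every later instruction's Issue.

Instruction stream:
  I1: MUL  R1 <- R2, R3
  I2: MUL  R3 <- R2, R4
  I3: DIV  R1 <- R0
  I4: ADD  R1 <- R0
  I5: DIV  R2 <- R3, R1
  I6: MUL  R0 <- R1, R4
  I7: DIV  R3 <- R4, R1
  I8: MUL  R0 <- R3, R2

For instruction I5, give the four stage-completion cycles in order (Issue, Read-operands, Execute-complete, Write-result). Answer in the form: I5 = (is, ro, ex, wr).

[1] I1 issues→MUL
[2] I1 reads
[6] I1 exec-done
[7] I1 writes R1
[8] I2 issues→MUL
[9] I2 reads, I3 issues→DIV
[10] I3 reads
[13] I2 exec-done
[14] I2 writes R3
[18] I3 exec-done
[19] I3 writes R1
[20] I4 issues→ADD
[21] I4 reads, I5 issues→DIV
[22] I6 issues→MUL
[23] I4 exec-done
[24] I4 writes R1
[25] I5 reads, I6 reads
[29] I6 exec-done
[30] I6 writes R0
[33] I5 exec-done
[34] I5 writes R2
[35] I7 issues→DIV
[36] I7 reads, I8 issues→MUL
[44] I7 exec-done
[45] I7 writes R3
[46] I8 reads
[50] I8 exec-done
[51] I8 writes R0

I5 = (21, 25, 33, 34)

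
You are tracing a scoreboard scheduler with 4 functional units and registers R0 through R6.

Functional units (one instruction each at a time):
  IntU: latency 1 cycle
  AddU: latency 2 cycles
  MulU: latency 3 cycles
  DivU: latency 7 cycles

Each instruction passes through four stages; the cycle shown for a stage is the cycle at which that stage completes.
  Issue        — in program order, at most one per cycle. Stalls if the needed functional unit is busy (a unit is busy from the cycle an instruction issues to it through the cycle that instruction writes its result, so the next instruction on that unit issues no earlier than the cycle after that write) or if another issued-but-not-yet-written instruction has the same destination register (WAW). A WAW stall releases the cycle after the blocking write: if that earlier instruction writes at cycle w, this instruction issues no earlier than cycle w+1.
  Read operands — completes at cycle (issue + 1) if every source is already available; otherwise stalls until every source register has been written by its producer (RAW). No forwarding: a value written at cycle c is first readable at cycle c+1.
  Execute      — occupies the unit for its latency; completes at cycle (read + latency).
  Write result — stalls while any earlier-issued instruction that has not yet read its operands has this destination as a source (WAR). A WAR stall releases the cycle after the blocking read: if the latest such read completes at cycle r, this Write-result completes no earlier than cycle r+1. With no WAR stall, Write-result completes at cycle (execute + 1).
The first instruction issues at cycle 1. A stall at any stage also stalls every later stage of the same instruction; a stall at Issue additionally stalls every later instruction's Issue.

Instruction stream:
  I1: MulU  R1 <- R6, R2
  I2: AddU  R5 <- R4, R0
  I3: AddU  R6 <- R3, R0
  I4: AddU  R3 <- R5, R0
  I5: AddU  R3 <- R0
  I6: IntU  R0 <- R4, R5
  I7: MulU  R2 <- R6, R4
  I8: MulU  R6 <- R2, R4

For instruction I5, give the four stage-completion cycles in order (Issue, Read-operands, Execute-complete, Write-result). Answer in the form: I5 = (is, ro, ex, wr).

I1  is:1  ro:2  ex:5  wr:6
I2  is:2  ro:3  ex:5  wr:6
I3  is:7  ro:8  ex:10  wr:11  — struct: AddU busy until I2 writes@6
I4  is:12  ro:13  ex:15  wr:16  — struct: AddU busy until I3 writes@11
I5  is:17  ro:18  ex:20  wr:21  — struct: AddU busy until I4 writes@16
I6  is:18  ro:19  ex:20  wr:21
I7  is:19  ro:20  ex:23  wr:24
I8  is:25  ro:26  ex:29  wr:30  — struct: MulU busy until I7 writes@24

I5 = (17, 18, 20, 21)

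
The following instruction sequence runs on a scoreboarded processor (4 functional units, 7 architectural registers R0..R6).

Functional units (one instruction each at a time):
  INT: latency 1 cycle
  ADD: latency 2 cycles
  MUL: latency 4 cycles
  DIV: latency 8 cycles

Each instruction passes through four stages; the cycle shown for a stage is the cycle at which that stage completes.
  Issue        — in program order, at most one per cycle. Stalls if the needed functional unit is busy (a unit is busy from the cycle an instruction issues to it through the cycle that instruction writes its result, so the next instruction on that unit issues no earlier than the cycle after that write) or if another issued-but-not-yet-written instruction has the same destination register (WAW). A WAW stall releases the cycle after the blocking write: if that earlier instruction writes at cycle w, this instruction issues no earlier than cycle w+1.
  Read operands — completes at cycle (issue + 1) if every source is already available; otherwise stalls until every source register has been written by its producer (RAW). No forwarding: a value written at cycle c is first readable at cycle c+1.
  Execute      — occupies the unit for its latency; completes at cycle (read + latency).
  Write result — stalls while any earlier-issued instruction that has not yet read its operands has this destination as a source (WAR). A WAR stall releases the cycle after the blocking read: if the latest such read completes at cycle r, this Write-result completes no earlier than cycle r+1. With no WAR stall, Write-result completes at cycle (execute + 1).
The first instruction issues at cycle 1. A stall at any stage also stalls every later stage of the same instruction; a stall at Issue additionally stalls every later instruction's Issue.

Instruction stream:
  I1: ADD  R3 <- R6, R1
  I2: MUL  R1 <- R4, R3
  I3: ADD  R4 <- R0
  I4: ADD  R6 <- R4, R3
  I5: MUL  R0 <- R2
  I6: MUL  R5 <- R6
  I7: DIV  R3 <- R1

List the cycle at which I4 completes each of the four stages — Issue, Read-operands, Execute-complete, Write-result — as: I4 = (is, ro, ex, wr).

I4 = (11, 12, 14, 15)

  I1 | 1 | 2 | 4 | 5
  I2 | 2 | 6 | 10 | 11   RAW R3: wait I1 write@5
  I3 | 6 | 7 | 9 | 10   struct: ADD busy until I1 writes@5
  I4 | 11 | 12 | 14 | 15   struct: ADD busy until I3 writes@10
  I5 | 12 | 13 | 17 | 18
  I6 | 19 | 20 | 24 | 25   struct: MUL busy until I5 writes@18
  I7 | 20 | 21 | 29 | 30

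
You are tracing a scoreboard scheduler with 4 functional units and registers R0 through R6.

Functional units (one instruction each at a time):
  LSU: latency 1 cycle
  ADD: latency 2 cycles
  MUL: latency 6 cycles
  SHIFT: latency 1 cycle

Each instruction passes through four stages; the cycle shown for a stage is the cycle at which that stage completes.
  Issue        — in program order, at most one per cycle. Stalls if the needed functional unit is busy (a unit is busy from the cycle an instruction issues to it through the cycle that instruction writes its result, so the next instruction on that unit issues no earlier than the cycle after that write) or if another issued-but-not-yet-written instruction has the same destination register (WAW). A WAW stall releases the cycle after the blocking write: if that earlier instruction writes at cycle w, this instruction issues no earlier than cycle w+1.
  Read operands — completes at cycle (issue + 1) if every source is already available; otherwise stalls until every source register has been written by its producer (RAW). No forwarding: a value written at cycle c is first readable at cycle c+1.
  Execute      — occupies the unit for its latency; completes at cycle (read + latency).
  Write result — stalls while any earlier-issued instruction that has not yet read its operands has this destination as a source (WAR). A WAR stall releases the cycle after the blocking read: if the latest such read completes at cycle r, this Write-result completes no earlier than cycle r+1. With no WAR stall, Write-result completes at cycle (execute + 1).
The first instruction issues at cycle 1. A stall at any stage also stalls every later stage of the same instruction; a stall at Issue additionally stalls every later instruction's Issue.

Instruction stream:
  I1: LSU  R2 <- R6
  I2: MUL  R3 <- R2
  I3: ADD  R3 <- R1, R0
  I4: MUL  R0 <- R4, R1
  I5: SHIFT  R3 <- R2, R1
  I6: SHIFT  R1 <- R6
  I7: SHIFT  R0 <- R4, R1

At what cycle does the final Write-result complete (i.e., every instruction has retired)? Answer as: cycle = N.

cycle = 29

I1: IS=1 RO=2 EX=3 WR=4
I2: IS=2 RO=5 EX=11 WR=12  [RAW R2: wait I1 write@4]
I3: IS=13 RO=14 EX=16 WR=17  [WAW R3: wait I2 write@12]
I4: IS=14 RO=15 EX=21 WR=22
I5: IS=18 RO=19 EX=20 WR=21  [WAW R3: wait I3 write@17]
I6: IS=22 RO=23 EX=24 WR=25  [struct: SHIFT busy until I5 writes@21]
I7: IS=26 RO=27 EX=28 WR=29  [struct: SHIFT busy until I6 writes@25]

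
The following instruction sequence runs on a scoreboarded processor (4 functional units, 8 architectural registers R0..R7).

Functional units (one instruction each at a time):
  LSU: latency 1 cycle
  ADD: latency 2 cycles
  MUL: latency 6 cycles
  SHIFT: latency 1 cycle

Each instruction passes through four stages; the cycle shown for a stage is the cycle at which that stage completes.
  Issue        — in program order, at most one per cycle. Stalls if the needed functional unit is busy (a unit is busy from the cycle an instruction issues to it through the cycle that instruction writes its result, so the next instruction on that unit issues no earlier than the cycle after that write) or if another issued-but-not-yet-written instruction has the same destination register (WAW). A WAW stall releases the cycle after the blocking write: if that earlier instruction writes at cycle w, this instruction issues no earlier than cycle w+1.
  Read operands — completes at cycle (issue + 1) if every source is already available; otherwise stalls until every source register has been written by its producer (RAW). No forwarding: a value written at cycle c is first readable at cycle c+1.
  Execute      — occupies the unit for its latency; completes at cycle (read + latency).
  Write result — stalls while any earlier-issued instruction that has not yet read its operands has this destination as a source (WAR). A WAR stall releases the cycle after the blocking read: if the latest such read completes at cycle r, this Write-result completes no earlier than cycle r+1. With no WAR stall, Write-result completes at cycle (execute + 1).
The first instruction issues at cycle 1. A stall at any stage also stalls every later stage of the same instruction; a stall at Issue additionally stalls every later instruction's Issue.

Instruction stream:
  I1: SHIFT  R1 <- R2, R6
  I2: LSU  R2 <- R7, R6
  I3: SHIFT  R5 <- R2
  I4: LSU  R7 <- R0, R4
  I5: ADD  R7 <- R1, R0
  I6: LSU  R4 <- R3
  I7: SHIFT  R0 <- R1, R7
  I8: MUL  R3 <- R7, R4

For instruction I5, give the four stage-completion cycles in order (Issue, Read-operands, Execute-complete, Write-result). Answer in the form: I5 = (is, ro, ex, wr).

I5 = (10, 11, 13, 14)

  I1 | 1 | 2 | 3 | 4
  I2 | 2 | 3 | 4 | 5
  I3 | 5 | 6 | 7 | 8   struct: SHIFT busy until I1 writes@4
  I4 | 6 | 7 | 8 | 9
  I5 | 10 | 11 | 13 | 14   WAW R7: wait I4 write@9
  I6 | 11 | 12 | 13 | 14
  I7 | 12 | 15 | 16 | 17   RAW R7: wait I5 write@14
  I8 | 13 | 15 | 21 | 22   RAW R7: wait I5 write@14 · RAW R4: wait I6 write@14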